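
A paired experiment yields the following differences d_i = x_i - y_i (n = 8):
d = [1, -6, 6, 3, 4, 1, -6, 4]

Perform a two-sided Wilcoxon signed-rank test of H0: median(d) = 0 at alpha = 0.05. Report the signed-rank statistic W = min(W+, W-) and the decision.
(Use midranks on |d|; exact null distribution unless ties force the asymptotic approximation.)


Step 1: Drop any zero differences (none here) and take |d_i|.
|d| = [1, 6, 6, 3, 4, 1, 6, 4]
Step 2: Midrank |d_i| (ties get averaged ranks).
ranks: |1|->1.5, |6|->7, |6|->7, |3|->3, |4|->4.5, |1|->1.5, |6|->7, |4|->4.5
Step 3: Attach original signs; sum ranks with positive sign and with negative sign.
W+ = 1.5 + 7 + 3 + 4.5 + 1.5 + 4.5 = 22
W- = 7 + 7 = 14
(Check: W+ + W- = 36 should equal n(n+1)/2 = 36.)
Step 4: Test statistic W = min(W+, W-) = 14.
Step 5: Ties in |d|, so use the tie-corrected normal approximation.
        E[W] = n(n+1)/4 = 8*9/4 = 18.
        Tie groups: |d|=1 (t=2), |d|=4 (t=2), |d|=6 (t=3); sum(t^3 - t) = 36.
        Var[W] = n(n+1)(2n+1)/24 - sum(t^3-t)/48 = 1224/24 - 36/48 = 50.25.
        z = (W - E[W]) / sqrt(Var[W]) = (14 - 18) / 7.0887 = -0.5643.
        Two-sided p = 2*Phi(z) = 0.572566.
Step 6: alpha = 0.05. fail to reject H0.

W+ = 22, W- = 14, W = min = 14, p = 0.572566, fail to reject H0.


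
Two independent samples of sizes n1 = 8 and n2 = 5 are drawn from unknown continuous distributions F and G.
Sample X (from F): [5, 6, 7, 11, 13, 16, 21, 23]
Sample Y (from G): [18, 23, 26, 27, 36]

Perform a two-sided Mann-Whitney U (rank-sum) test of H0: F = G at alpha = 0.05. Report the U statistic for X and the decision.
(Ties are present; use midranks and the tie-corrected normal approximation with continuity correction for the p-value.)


Step 1: Combine and sort all 13 observations; assign midranks.
sorted (value, group): (5,X), (6,X), (7,X), (11,X), (13,X), (16,X), (18,Y), (21,X), (23,X), (23,Y), (26,Y), (27,Y), (36,Y)
ranks: 5->1, 6->2, 7->3, 11->4, 13->5, 16->6, 18->7, 21->8, 23->9.5, 23->9.5, 26->11, 27->12, 36->13
Step 2: Rank sum for X: R1 = 1 + 2 + 3 + 4 + 5 + 6 + 8 + 9.5 = 38.5.
Step 3: U_X = R1 - n1(n1+1)/2 = 38.5 - 8*9/2 = 38.5 - 36 = 2.5.
       U_Y = n1*n2 - U_X = 40 - 2.5 = 37.5.
Step 4: Ties are present, so use the tie-corrected normal approximation (with continuity correction) for the p-value.
Step 5: p-value = 0.012704; compare to alpha = 0.05. reject H0.

U_X = 2.5, p = 0.012704, reject H0 at alpha = 0.05.


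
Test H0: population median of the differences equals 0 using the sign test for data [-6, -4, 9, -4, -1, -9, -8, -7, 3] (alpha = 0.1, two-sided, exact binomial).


Step 1: Discard zero differences. Original n = 9; n_eff = number of nonzero differences = 9.
Nonzero differences (with sign): -6, -4, +9, -4, -1, -9, -8, -7, +3
Step 2: Count signs: positive = 2, negative = 7.
Step 3: Under H0: P(positive) = 0.5, so the number of positives S ~ Bin(9, 0.5).
Step 4: Two-sided exact p-value = sum of Bin(9,0.5) probabilities at or below the observed probability = 0.179688.
Step 5: alpha = 0.1. fail to reject H0.

n_eff = 9, pos = 2, neg = 7, p = 0.179688, fail to reject H0.


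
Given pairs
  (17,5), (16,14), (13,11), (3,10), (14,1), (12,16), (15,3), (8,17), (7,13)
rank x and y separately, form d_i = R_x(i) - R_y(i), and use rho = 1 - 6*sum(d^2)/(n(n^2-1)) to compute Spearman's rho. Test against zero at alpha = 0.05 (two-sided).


Step 1: Rank x and y separately (midranks; no ties here).
rank(x): 17->9, 16->8, 13->5, 3->1, 14->6, 12->4, 15->7, 8->3, 7->2
rank(y): 5->3, 14->7, 11->5, 10->4, 1->1, 16->8, 3->2, 17->9, 13->6
Step 2: d_i = R_x(i) - R_y(i); compute d_i^2.
  (9-3)^2=36, (8-7)^2=1, (5-5)^2=0, (1-4)^2=9, (6-1)^2=25, (4-8)^2=16, (7-2)^2=25, (3-9)^2=36, (2-6)^2=16
sum(d^2) = 164.
Step 3: rho = 1 - 6*164 / (9*(9^2 - 1)) = 1 - 984/720 = -0.366667.
Step 4: Under H0, t = rho * sqrt((n-2)/(1-rho^2)) = -1.0427 ~ t(7).
Step 5: Two-sided p-value from the t-distribution with 7 df = 0.331740.
Step 6: alpha = 0.05. fail to reject H0.

rho = -0.3667, p = 0.331740, fail to reject H0 at alpha = 0.05.


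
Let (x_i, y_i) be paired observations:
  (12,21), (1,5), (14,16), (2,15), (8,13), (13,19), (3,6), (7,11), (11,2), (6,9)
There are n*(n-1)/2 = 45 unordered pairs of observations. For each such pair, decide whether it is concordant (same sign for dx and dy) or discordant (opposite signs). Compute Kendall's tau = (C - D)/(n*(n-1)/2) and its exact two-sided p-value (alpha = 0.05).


Step 1: Enumerate the 45 unordered pairs (i,j) with i<j and classify each by sign(x_j-x_i) * sign(y_j-y_i).
  (1,2):dx=-11,dy=-16->C; (1,3):dx=+2,dy=-5->D; (1,4):dx=-10,dy=-6->C; (1,5):dx=-4,dy=-8->C
  (1,6):dx=+1,dy=-2->D; (1,7):dx=-9,dy=-15->C; (1,8):dx=-5,dy=-10->C; (1,9):dx=-1,dy=-19->C
  (1,10):dx=-6,dy=-12->C; (2,3):dx=+13,dy=+11->C; (2,4):dx=+1,dy=+10->C; (2,5):dx=+7,dy=+8->C
  (2,6):dx=+12,dy=+14->C; (2,7):dx=+2,dy=+1->C; (2,8):dx=+6,dy=+6->C; (2,9):dx=+10,dy=-3->D
  (2,10):dx=+5,dy=+4->C; (3,4):dx=-12,dy=-1->C; (3,5):dx=-6,dy=-3->C; (3,6):dx=-1,dy=+3->D
  (3,7):dx=-11,dy=-10->C; (3,8):dx=-7,dy=-5->C; (3,9):dx=-3,dy=-14->C; (3,10):dx=-8,dy=-7->C
  (4,5):dx=+6,dy=-2->D; (4,6):dx=+11,dy=+4->C; (4,7):dx=+1,dy=-9->D; (4,8):dx=+5,dy=-4->D
  (4,9):dx=+9,dy=-13->D; (4,10):dx=+4,dy=-6->D; (5,6):dx=+5,dy=+6->C; (5,7):dx=-5,dy=-7->C
  (5,8):dx=-1,dy=-2->C; (5,9):dx=+3,dy=-11->D; (5,10):dx=-2,dy=-4->C; (6,7):dx=-10,dy=-13->C
  (6,8):dx=-6,dy=-8->C; (6,9):dx=-2,dy=-17->C; (6,10):dx=-7,dy=-10->C; (7,8):dx=+4,dy=+5->C
  (7,9):dx=+8,dy=-4->D; (7,10):dx=+3,dy=+3->C; (8,9):dx=+4,dy=-9->D; (8,10):dx=-1,dy=-2->C
  (9,10):dx=-5,dy=+7->D
Step 2: C = 32, D = 13, total pairs = 45.
Step 3: tau = (C - D)/(n(n-1)/2) = (32 - 13)/45 = 0.422222.
Step 4: Exact two-sided p-value (enumerate n! = 3628800 permutations of y under H0): p = 0.108313.
Step 5: alpha = 0.05. fail to reject H0.

tau_b = 0.4222 (C=32, D=13), p = 0.108313, fail to reject H0.


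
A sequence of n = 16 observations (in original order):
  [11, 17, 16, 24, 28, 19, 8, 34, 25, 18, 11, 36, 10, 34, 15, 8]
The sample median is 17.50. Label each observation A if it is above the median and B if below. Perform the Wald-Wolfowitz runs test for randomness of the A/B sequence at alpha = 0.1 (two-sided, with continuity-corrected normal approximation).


Step 1: Compute median = 17.50; label A = above, B = below.
Labels in order: BBBAAABAAABABABB  (n_A = 8, n_B = 8)
Step 2: Count runs R = 9.
Step 3: Under H0 (random ordering), E[R] = 2*n_A*n_B/(n_A+n_B) + 1 = 2*8*8/16 + 1 = 9.0000.
        Var[R] = 2*n_A*n_B*(2*n_A*n_B - n_A - n_B) / ((n_A+n_B)^2 * (n_A+n_B-1)) = 14336/3840 = 3.7333.
        SD[R] = 1.9322.
Step 4: R = E[R], so z = 0 with no continuity correction.
Step 5: Two-sided p-value via normal approximation = 2*(1 - Phi(|z|)) = 1.000000.
Step 6: alpha = 0.1. fail to reject H0.

R = 9, z = 0.0000, p = 1.000000, fail to reject H0.


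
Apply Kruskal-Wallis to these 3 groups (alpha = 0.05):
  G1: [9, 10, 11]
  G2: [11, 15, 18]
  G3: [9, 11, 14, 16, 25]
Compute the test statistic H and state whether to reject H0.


Step 1: Combine all N = 11 observations and assign midranks.
sorted (value, group, rank): (9,G1,1.5), (9,G3,1.5), (10,G1,3), (11,G1,5), (11,G2,5), (11,G3,5), (14,G3,7), (15,G2,8), (16,G3,9), (18,G2,10), (25,G3,11)
Step 2: Sum ranks within each group.
R_1 = 9.5 (n_1 = 3)
R_2 = 23 (n_2 = 3)
R_3 = 33.5 (n_3 = 5)
Step 3: H = 12/(N(N+1)) * sum(R_i^2/n_i) - 3(N+1)
     = 12/(11*12) * (9.5^2/3 + 23^2/3 + 33.5^2/5) - 3*12
     = 0.090909 * 430.867 - 36
     = 3.169697.
Step 4: Ties present; correction factor C = 1 - 30/(11^3 - 11) = 0.977273. Corrected H = 3.169697 / 0.977273 = 3.243411.
Step 5: Under H0, H ~ chi^2(2); p-value = 0.197561.
Step 6: alpha = 0.05. fail to reject H0.

H = 3.2434, df = 2, p = 0.197561, fail to reject H0.


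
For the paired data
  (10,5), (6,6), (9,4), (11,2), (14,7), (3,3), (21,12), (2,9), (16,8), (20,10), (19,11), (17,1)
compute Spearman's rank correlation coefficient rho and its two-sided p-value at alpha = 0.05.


Step 1: Rank x and y separately (midranks; no ties here).
rank(x): 10->5, 6->3, 9->4, 11->6, 14->7, 3->2, 21->12, 2->1, 16->8, 20->11, 19->10, 17->9
rank(y): 5->5, 6->6, 4->4, 2->2, 7->7, 3->3, 12->12, 9->9, 8->8, 10->10, 11->11, 1->1
Step 2: d_i = R_x(i) - R_y(i); compute d_i^2.
  (5-5)^2=0, (3-6)^2=9, (4-4)^2=0, (6-2)^2=16, (7-7)^2=0, (2-3)^2=1, (12-12)^2=0, (1-9)^2=64, (8-8)^2=0, (11-10)^2=1, (10-11)^2=1, (9-1)^2=64
sum(d^2) = 156.
Step 3: rho = 1 - 6*156 / (12*(12^2 - 1)) = 1 - 936/1716 = 0.454545.
Step 4: Under H0, t = rho * sqrt((n-2)/(1-rho^2)) = 1.6137 ~ t(10).
Step 5: Two-sided p-value from the t-distribution with 10 df = 0.137658.
Step 6: alpha = 0.05. fail to reject H0.

rho = 0.4545, p = 0.137658, fail to reject H0 at alpha = 0.05.


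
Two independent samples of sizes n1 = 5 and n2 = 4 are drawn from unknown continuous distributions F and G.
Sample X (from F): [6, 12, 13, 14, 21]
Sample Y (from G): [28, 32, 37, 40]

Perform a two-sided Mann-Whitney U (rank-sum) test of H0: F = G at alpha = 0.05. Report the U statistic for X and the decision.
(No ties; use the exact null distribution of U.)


Step 1: Combine and sort all 9 observations; assign midranks.
sorted (value, group): (6,X), (12,X), (13,X), (14,X), (21,X), (28,Y), (32,Y), (37,Y), (40,Y)
ranks: 6->1, 12->2, 13->3, 14->4, 21->5, 28->6, 32->7, 37->8, 40->9
Step 2: Rank sum for X: R1 = 1 + 2 + 3 + 4 + 5 = 15.
Step 3: U_X = R1 - n1(n1+1)/2 = 15 - 5*6/2 = 15 - 15 = 0.
       U_Y = n1*n2 - U_X = 20 - 0 = 20.
Step 4: No ties, so the exact null distribution of U (based on enumerating the C(9,5) = 126 equally likely rank assignments) gives the two-sided p-value.
Step 5: p-value = 0.015873; compare to alpha = 0.05. reject H0.

U_X = 0, p = 0.015873, reject H0 at alpha = 0.05.


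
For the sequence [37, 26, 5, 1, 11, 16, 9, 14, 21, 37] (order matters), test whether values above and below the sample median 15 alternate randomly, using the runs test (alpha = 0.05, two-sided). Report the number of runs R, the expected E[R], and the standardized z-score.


Step 1: Compute median = 15; label A = above, B = below.
Labels in order: AABBBABBAA  (n_A = 5, n_B = 5)
Step 2: Count runs R = 5.
Step 3: Under H0 (random ordering), E[R] = 2*n_A*n_B/(n_A+n_B) + 1 = 2*5*5/10 + 1 = 6.0000.
        Var[R] = 2*n_A*n_B*(2*n_A*n_B - n_A - n_B) / ((n_A+n_B)^2 * (n_A+n_B-1)) = 2000/900 = 2.2222.
        SD[R] = 1.4907.
Step 4: Continuity-corrected z = (R + 0.5 - E[R]) / SD[R] = (5 + 0.5 - 6.0000) / 1.4907 = -0.3354.
Step 5: Two-sided p-value via normal approximation = 2*(1 - Phi(|z|)) = 0.737316.
Step 6: alpha = 0.05. fail to reject H0.

R = 5, z = -0.3354, p = 0.737316, fail to reject H0.


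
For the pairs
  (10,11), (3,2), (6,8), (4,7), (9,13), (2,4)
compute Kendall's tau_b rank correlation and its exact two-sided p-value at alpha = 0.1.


Step 1: Enumerate the 15 unordered pairs (i,j) with i<j and classify each by sign(x_j-x_i) * sign(y_j-y_i).
  (1,2):dx=-7,dy=-9->C; (1,3):dx=-4,dy=-3->C; (1,4):dx=-6,dy=-4->C; (1,5):dx=-1,dy=+2->D
  (1,6):dx=-8,dy=-7->C; (2,3):dx=+3,dy=+6->C; (2,4):dx=+1,dy=+5->C; (2,5):dx=+6,dy=+11->C
  (2,6):dx=-1,dy=+2->D; (3,4):dx=-2,dy=-1->C; (3,5):dx=+3,dy=+5->C; (3,6):dx=-4,dy=-4->C
  (4,5):dx=+5,dy=+6->C; (4,6):dx=-2,dy=-3->C; (5,6):dx=-7,dy=-9->C
Step 2: C = 13, D = 2, total pairs = 15.
Step 3: tau = (C - D)/(n(n-1)/2) = (13 - 2)/15 = 0.733333.
Step 4: Exact two-sided p-value (enumerate n! = 720 permutations of y under H0): p = 0.055556.
Step 5: alpha = 0.1. reject H0.

tau_b = 0.7333 (C=13, D=2), p = 0.055556, reject H0.


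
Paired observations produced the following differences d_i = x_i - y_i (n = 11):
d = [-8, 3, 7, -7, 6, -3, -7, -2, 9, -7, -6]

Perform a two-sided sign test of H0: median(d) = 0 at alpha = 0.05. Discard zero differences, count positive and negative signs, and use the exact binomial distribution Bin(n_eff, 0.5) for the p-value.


Step 1: Discard zero differences. Original n = 11; n_eff = number of nonzero differences = 11.
Nonzero differences (with sign): -8, +3, +7, -7, +6, -3, -7, -2, +9, -7, -6
Step 2: Count signs: positive = 4, negative = 7.
Step 3: Under H0: P(positive) = 0.5, so the number of positives S ~ Bin(11, 0.5).
Step 4: Two-sided exact p-value = sum of Bin(11,0.5) probabilities at or below the observed probability = 0.548828.
Step 5: alpha = 0.05. fail to reject H0.

n_eff = 11, pos = 4, neg = 7, p = 0.548828, fail to reject H0.


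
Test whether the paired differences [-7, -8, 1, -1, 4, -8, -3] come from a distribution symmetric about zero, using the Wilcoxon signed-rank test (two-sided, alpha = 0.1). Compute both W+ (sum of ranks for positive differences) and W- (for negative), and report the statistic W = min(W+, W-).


Step 1: Drop any zero differences (none here) and take |d_i|.
|d| = [7, 8, 1, 1, 4, 8, 3]
Step 2: Midrank |d_i| (ties get averaged ranks).
ranks: |7|->5, |8|->6.5, |1|->1.5, |1|->1.5, |4|->4, |8|->6.5, |3|->3
Step 3: Attach original signs; sum ranks with positive sign and with negative sign.
W+ = 1.5 + 4 = 5.5
W- = 5 + 6.5 + 1.5 + 6.5 + 3 = 22.5
(Check: W+ + W- = 28 should equal n(n+1)/2 = 28.)
Step 4: Test statistic W = min(W+, W-) = 5.5.
Step 5: Ties in |d|, so use the tie-corrected normal approximation.
        E[W] = n(n+1)/4 = 7*8/4 = 14.
        Tie groups: |d|=1 (t=2), |d|=8 (t=2); sum(t^3 - t) = 12.
        Var[W] = n(n+1)(2n+1)/24 - sum(t^3-t)/48 = 840/24 - 12/48 = 34.75.
        z = (W - E[W]) / sqrt(Var[W]) = (5.5 - 14) / 5.8949 = -1.4419.
        Two-sided p = 2*Phi(z) = 0.149325.
Step 6: alpha = 0.1. fail to reject H0.

W+ = 5.5, W- = 22.5, W = min = 5.5, p = 0.149325, fail to reject H0.


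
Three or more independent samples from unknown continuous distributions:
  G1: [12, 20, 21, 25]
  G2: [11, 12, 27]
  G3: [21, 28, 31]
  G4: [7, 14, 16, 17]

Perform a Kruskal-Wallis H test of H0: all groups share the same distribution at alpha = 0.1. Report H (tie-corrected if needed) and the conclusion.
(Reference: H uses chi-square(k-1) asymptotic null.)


Step 1: Combine all N = 14 observations and assign midranks.
sorted (value, group, rank): (7,G4,1), (11,G2,2), (12,G1,3.5), (12,G2,3.5), (14,G4,5), (16,G4,6), (17,G4,7), (20,G1,8), (21,G1,9.5), (21,G3,9.5), (25,G1,11), (27,G2,12), (28,G3,13), (31,G3,14)
Step 2: Sum ranks within each group.
R_1 = 32 (n_1 = 4)
R_2 = 17.5 (n_2 = 3)
R_3 = 36.5 (n_3 = 3)
R_4 = 19 (n_4 = 4)
Step 3: H = 12/(N(N+1)) * sum(R_i^2/n_i) - 3(N+1)
     = 12/(14*15) * (32^2/4 + 17.5^2/3 + 36.5^2/3 + 19^2/4) - 3*15
     = 0.057143 * 892.417 - 45
     = 5.995238.
Step 4: Ties present; correction factor C = 1 - 12/(14^3 - 14) = 0.995604. Corrected H = 5.995238 / 0.995604 = 6.021707.
Step 5: Under H0, H ~ chi^2(3); p-value = 0.110559.
Step 6: alpha = 0.1. fail to reject H0.

H = 6.0217, df = 3, p = 0.110559, fail to reject H0.


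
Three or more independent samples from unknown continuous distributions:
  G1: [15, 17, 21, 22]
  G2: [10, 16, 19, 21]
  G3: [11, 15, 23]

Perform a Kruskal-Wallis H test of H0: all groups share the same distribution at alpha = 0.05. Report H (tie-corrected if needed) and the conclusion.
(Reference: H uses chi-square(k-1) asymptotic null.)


Step 1: Combine all N = 11 observations and assign midranks.
sorted (value, group, rank): (10,G2,1), (11,G3,2), (15,G1,3.5), (15,G3,3.5), (16,G2,5), (17,G1,6), (19,G2,7), (21,G1,8.5), (21,G2,8.5), (22,G1,10), (23,G3,11)
Step 2: Sum ranks within each group.
R_1 = 28 (n_1 = 4)
R_2 = 21.5 (n_2 = 4)
R_3 = 16.5 (n_3 = 3)
Step 3: H = 12/(N(N+1)) * sum(R_i^2/n_i) - 3(N+1)
     = 12/(11*12) * (28^2/4 + 21.5^2/4 + 16.5^2/3) - 3*12
     = 0.090909 * 402.312 - 36
     = 0.573864.
Step 4: Ties present; correction factor C = 1 - 12/(11^3 - 11) = 0.990909. Corrected H = 0.573864 / 0.990909 = 0.579128.
Step 5: Under H0, H ~ chi^2(2); p-value = 0.748590.
Step 6: alpha = 0.05. fail to reject H0.

H = 0.5791, df = 2, p = 0.748590, fail to reject H0.


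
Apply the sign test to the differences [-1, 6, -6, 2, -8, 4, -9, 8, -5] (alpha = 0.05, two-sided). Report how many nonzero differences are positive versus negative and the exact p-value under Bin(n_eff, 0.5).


Step 1: Discard zero differences. Original n = 9; n_eff = number of nonzero differences = 9.
Nonzero differences (with sign): -1, +6, -6, +2, -8, +4, -9, +8, -5
Step 2: Count signs: positive = 4, negative = 5.
Step 3: Under H0: P(positive) = 0.5, so the number of positives S ~ Bin(9, 0.5).
Step 4: Two-sided exact p-value = sum of Bin(9,0.5) probabilities at or below the observed probability = 1.000000.
Step 5: alpha = 0.05. fail to reject H0.

n_eff = 9, pos = 4, neg = 5, p = 1.000000, fail to reject H0.


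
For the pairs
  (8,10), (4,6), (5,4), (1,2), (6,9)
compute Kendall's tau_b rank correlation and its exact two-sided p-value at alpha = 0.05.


Step 1: Enumerate the 10 unordered pairs (i,j) with i<j and classify each by sign(x_j-x_i) * sign(y_j-y_i).
  (1,2):dx=-4,dy=-4->C; (1,3):dx=-3,dy=-6->C; (1,4):dx=-7,dy=-8->C; (1,5):dx=-2,dy=-1->C
  (2,3):dx=+1,dy=-2->D; (2,4):dx=-3,dy=-4->C; (2,5):dx=+2,dy=+3->C; (3,4):dx=-4,dy=-2->C
  (3,5):dx=+1,dy=+5->C; (4,5):dx=+5,dy=+7->C
Step 2: C = 9, D = 1, total pairs = 10.
Step 3: tau = (C - D)/(n(n-1)/2) = (9 - 1)/10 = 0.800000.
Step 4: Exact two-sided p-value (enumerate n! = 120 permutations of y under H0): p = 0.083333.
Step 5: alpha = 0.05. fail to reject H0.

tau_b = 0.8000 (C=9, D=1), p = 0.083333, fail to reject H0.


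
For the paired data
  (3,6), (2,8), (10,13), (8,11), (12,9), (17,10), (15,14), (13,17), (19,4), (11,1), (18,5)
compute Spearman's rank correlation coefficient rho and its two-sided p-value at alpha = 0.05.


Step 1: Rank x and y separately (midranks; no ties here).
rank(x): 3->2, 2->1, 10->4, 8->3, 12->6, 17->9, 15->8, 13->7, 19->11, 11->5, 18->10
rank(y): 6->4, 8->5, 13->9, 11->8, 9->6, 10->7, 14->10, 17->11, 4->2, 1->1, 5->3
Step 2: d_i = R_x(i) - R_y(i); compute d_i^2.
  (2-4)^2=4, (1-5)^2=16, (4-9)^2=25, (3-8)^2=25, (6-6)^2=0, (9-7)^2=4, (8-10)^2=4, (7-11)^2=16, (11-2)^2=81, (5-1)^2=16, (10-3)^2=49
sum(d^2) = 240.
Step 3: rho = 1 - 6*240 / (11*(11^2 - 1)) = 1 - 1440/1320 = -0.090909.
Step 4: Under H0, t = rho * sqrt((n-2)/(1-rho^2)) = -0.2739 ~ t(9).
Step 5: Two-sided p-value from the t-distribution with 9 df = 0.790373.
Step 6: alpha = 0.05. fail to reject H0.

rho = -0.0909, p = 0.790373, fail to reject H0 at alpha = 0.05.


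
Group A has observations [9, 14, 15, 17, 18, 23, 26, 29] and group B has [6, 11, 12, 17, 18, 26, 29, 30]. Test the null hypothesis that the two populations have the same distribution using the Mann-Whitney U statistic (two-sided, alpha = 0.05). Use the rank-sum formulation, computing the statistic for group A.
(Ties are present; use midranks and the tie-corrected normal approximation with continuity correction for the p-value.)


Step 1: Combine and sort all 16 observations; assign midranks.
sorted (value, group): (6,Y), (9,X), (11,Y), (12,Y), (14,X), (15,X), (17,X), (17,Y), (18,X), (18,Y), (23,X), (26,X), (26,Y), (29,X), (29,Y), (30,Y)
ranks: 6->1, 9->2, 11->3, 12->4, 14->5, 15->6, 17->7.5, 17->7.5, 18->9.5, 18->9.5, 23->11, 26->12.5, 26->12.5, 29->14.5, 29->14.5, 30->16
Step 2: Rank sum for X: R1 = 2 + 5 + 6 + 7.5 + 9.5 + 11 + 12.5 + 14.5 = 68.
Step 3: U_X = R1 - n1(n1+1)/2 = 68 - 8*9/2 = 68 - 36 = 32.
       U_Y = n1*n2 - U_X = 64 - 32 = 32.
Step 4: Ties are present, so use the tie-corrected normal approximation (with continuity correction) for the p-value.
Step 5: p-value = 1.000000; compare to alpha = 0.05. fail to reject H0.

U_X = 32, p = 1.000000, fail to reject H0 at alpha = 0.05.


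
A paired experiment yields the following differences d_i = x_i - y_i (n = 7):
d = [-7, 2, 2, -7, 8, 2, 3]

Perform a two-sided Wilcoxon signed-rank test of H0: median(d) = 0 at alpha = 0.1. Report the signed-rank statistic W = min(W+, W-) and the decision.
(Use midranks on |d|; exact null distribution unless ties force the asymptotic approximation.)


Step 1: Drop any zero differences (none here) and take |d_i|.
|d| = [7, 2, 2, 7, 8, 2, 3]
Step 2: Midrank |d_i| (ties get averaged ranks).
ranks: |7|->5.5, |2|->2, |2|->2, |7|->5.5, |8|->7, |2|->2, |3|->4
Step 3: Attach original signs; sum ranks with positive sign and with negative sign.
W+ = 2 + 2 + 7 + 2 + 4 = 17
W- = 5.5 + 5.5 = 11
(Check: W+ + W- = 28 should equal n(n+1)/2 = 28.)
Step 4: Test statistic W = min(W+, W-) = 11.
Step 5: Ties in |d|, so use the tie-corrected normal approximation.
        E[W] = n(n+1)/4 = 7*8/4 = 14.
        Tie groups: |d|=2 (t=3), |d|=7 (t=2); sum(t^3 - t) = 30.
        Var[W] = n(n+1)(2n+1)/24 - sum(t^3-t)/48 = 840/24 - 30/48 = 34.375.
        z = (W - E[W]) / sqrt(Var[W]) = (11 - 14) / 5.8630 = -0.5117.
        Two-sided p = 2*Phi(z) = 0.608874.
Step 6: alpha = 0.1. fail to reject H0.

W+ = 17, W- = 11, W = min = 11, p = 0.608874, fail to reject H0.


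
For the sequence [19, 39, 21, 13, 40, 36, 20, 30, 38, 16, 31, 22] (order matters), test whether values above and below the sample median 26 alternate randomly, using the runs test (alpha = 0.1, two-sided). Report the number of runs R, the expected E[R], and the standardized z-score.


Step 1: Compute median = 26; label A = above, B = below.
Labels in order: BABBAABAABAB  (n_A = 6, n_B = 6)
Step 2: Count runs R = 9.
Step 3: Under H0 (random ordering), E[R] = 2*n_A*n_B/(n_A+n_B) + 1 = 2*6*6/12 + 1 = 7.0000.
        Var[R] = 2*n_A*n_B*(2*n_A*n_B - n_A - n_B) / ((n_A+n_B)^2 * (n_A+n_B-1)) = 4320/1584 = 2.7273.
        SD[R] = 1.6514.
Step 4: Continuity-corrected z = (R - 0.5 - E[R]) / SD[R] = (9 - 0.5 - 7.0000) / 1.6514 = 0.9083.
Step 5: Two-sided p-value via normal approximation = 2*(1 - Phi(|z|)) = 0.363722.
Step 6: alpha = 0.1. fail to reject H0.

R = 9, z = 0.9083, p = 0.363722, fail to reject H0.


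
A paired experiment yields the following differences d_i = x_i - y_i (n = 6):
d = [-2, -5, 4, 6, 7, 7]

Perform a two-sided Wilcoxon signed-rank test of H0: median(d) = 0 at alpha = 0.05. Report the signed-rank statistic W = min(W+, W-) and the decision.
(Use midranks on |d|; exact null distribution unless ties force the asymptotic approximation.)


Step 1: Drop any zero differences (none here) and take |d_i|.
|d| = [2, 5, 4, 6, 7, 7]
Step 2: Midrank |d_i| (ties get averaged ranks).
ranks: |2|->1, |5|->3, |4|->2, |6|->4, |7|->5.5, |7|->5.5
Step 3: Attach original signs; sum ranks with positive sign and with negative sign.
W+ = 2 + 4 + 5.5 + 5.5 = 17
W- = 1 + 3 = 4
(Check: W+ + W- = 21 should equal n(n+1)/2 = 21.)
Step 4: Test statistic W = min(W+, W-) = 4.
Step 5: Ties in |d|, so use the tie-corrected normal approximation.
        E[W] = n(n+1)/4 = 6*7/4 = 10.5.
        Tie groups: |d|=7 (t=2); sum(t^3 - t) = 6.
        Var[W] = n(n+1)(2n+1)/24 - sum(t^3-t)/48 = 546/24 - 6/48 = 22.625.
        z = (W - E[W]) / sqrt(Var[W]) = (4 - 10.5) / 4.7566 = -1.3665.
        Two-sided p = 2*Phi(z) = 0.171773.
Step 6: alpha = 0.05. fail to reject H0.

W+ = 17, W- = 4, W = min = 4, p = 0.171773, fail to reject H0.


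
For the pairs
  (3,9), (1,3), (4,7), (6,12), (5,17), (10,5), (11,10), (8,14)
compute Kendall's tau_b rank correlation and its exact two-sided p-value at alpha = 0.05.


Step 1: Enumerate the 28 unordered pairs (i,j) with i<j and classify each by sign(x_j-x_i) * sign(y_j-y_i).
  (1,2):dx=-2,dy=-6->C; (1,3):dx=+1,dy=-2->D; (1,4):dx=+3,dy=+3->C; (1,5):dx=+2,dy=+8->C
  (1,6):dx=+7,dy=-4->D; (1,7):dx=+8,dy=+1->C; (1,8):dx=+5,dy=+5->C; (2,3):dx=+3,dy=+4->C
  (2,4):dx=+5,dy=+9->C; (2,5):dx=+4,dy=+14->C; (2,6):dx=+9,dy=+2->C; (2,7):dx=+10,dy=+7->C
  (2,8):dx=+7,dy=+11->C; (3,4):dx=+2,dy=+5->C; (3,5):dx=+1,dy=+10->C; (3,6):dx=+6,dy=-2->D
  (3,7):dx=+7,dy=+3->C; (3,8):dx=+4,dy=+7->C; (4,5):dx=-1,dy=+5->D; (4,6):dx=+4,dy=-7->D
  (4,7):dx=+5,dy=-2->D; (4,8):dx=+2,dy=+2->C; (5,6):dx=+5,dy=-12->D; (5,7):dx=+6,dy=-7->D
  (5,8):dx=+3,dy=-3->D; (6,7):dx=+1,dy=+5->C; (6,8):dx=-2,dy=+9->D; (7,8):dx=-3,dy=+4->D
Step 2: C = 17, D = 11, total pairs = 28.
Step 3: tau = (C - D)/(n(n-1)/2) = (17 - 11)/28 = 0.214286.
Step 4: Exact two-sided p-value (enumerate n! = 40320 permutations of y under H0): p = 0.548413.
Step 5: alpha = 0.05. fail to reject H0.

tau_b = 0.2143 (C=17, D=11), p = 0.548413, fail to reject H0.


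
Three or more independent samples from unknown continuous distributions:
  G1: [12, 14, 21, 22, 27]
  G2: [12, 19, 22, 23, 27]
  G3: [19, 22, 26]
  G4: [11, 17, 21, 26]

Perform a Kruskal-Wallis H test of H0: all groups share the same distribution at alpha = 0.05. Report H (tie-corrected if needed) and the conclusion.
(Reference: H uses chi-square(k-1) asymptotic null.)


Step 1: Combine all N = 17 observations and assign midranks.
sorted (value, group, rank): (11,G4,1), (12,G1,2.5), (12,G2,2.5), (14,G1,4), (17,G4,5), (19,G2,6.5), (19,G3,6.5), (21,G1,8.5), (21,G4,8.5), (22,G1,11), (22,G2,11), (22,G3,11), (23,G2,13), (26,G3,14.5), (26,G4,14.5), (27,G1,16.5), (27,G2,16.5)
Step 2: Sum ranks within each group.
R_1 = 42.5 (n_1 = 5)
R_2 = 49.5 (n_2 = 5)
R_3 = 32 (n_3 = 3)
R_4 = 29 (n_4 = 4)
Step 3: H = 12/(N(N+1)) * sum(R_i^2/n_i) - 3(N+1)
     = 12/(17*18) * (42.5^2/5 + 49.5^2/5 + 32^2/3 + 29^2/4) - 3*18
     = 0.039216 * 1402.88 - 54
     = 1.015033.
Step 4: Ties present; correction factor C = 1 - 54/(17^3 - 17) = 0.988971. Corrected H = 1.015033 / 0.988971 = 1.026353.
Step 5: Under H0, H ~ chi^2(3); p-value = 0.794876.
Step 6: alpha = 0.05. fail to reject H0.

H = 1.0264, df = 3, p = 0.794876, fail to reject H0.


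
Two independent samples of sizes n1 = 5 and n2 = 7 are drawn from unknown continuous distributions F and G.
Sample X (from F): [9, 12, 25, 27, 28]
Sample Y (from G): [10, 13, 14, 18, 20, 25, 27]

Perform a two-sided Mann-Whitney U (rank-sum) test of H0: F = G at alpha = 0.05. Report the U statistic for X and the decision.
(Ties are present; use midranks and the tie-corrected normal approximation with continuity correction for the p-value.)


Step 1: Combine and sort all 12 observations; assign midranks.
sorted (value, group): (9,X), (10,Y), (12,X), (13,Y), (14,Y), (18,Y), (20,Y), (25,X), (25,Y), (27,X), (27,Y), (28,X)
ranks: 9->1, 10->2, 12->3, 13->4, 14->5, 18->6, 20->7, 25->8.5, 25->8.5, 27->10.5, 27->10.5, 28->12
Step 2: Rank sum for X: R1 = 1 + 3 + 8.5 + 10.5 + 12 = 35.
Step 3: U_X = R1 - n1(n1+1)/2 = 35 - 5*6/2 = 35 - 15 = 20.
       U_Y = n1*n2 - U_X = 35 - 20 = 15.
Step 4: Ties are present, so use the tie-corrected normal approximation (with continuity correction) for the p-value.
Step 5: p-value = 0.744469; compare to alpha = 0.05. fail to reject H0.

U_X = 20, p = 0.744469, fail to reject H0 at alpha = 0.05.


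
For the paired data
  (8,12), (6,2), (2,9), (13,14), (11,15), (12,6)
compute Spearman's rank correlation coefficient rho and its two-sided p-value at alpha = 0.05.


Step 1: Rank x and y separately (midranks; no ties here).
rank(x): 8->3, 6->2, 2->1, 13->6, 11->4, 12->5
rank(y): 12->4, 2->1, 9->3, 14->5, 15->6, 6->2
Step 2: d_i = R_x(i) - R_y(i); compute d_i^2.
  (3-4)^2=1, (2-1)^2=1, (1-3)^2=4, (6-5)^2=1, (4-6)^2=4, (5-2)^2=9
sum(d^2) = 20.
Step 3: rho = 1 - 6*20 / (6*(6^2 - 1)) = 1 - 120/210 = 0.428571.
Step 4: Under H0, t = rho * sqrt((n-2)/(1-rho^2)) = 0.9487 ~ t(4).
Step 5: Two-sided p-value from the t-distribution with 4 df = 0.396501.
Step 6: alpha = 0.05. fail to reject H0.

rho = 0.4286, p = 0.396501, fail to reject H0 at alpha = 0.05.


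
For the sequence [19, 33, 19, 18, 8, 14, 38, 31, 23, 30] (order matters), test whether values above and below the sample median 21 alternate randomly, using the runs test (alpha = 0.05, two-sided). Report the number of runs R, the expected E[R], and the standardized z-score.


Step 1: Compute median = 21; label A = above, B = below.
Labels in order: BABBBBAAAA  (n_A = 5, n_B = 5)
Step 2: Count runs R = 4.
Step 3: Under H0 (random ordering), E[R] = 2*n_A*n_B/(n_A+n_B) + 1 = 2*5*5/10 + 1 = 6.0000.
        Var[R] = 2*n_A*n_B*(2*n_A*n_B - n_A - n_B) / ((n_A+n_B)^2 * (n_A+n_B-1)) = 2000/900 = 2.2222.
        SD[R] = 1.4907.
Step 4: Continuity-corrected z = (R + 0.5 - E[R]) / SD[R] = (4 + 0.5 - 6.0000) / 1.4907 = -1.0062.
Step 5: Two-sided p-value via normal approximation = 2*(1 - Phi(|z|)) = 0.314305.
Step 6: alpha = 0.05. fail to reject H0.

R = 4, z = -1.0062, p = 0.314305, fail to reject H0.


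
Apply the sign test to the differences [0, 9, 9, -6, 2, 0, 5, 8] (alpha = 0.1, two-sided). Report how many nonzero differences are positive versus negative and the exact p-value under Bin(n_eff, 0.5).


Step 1: Discard zero differences. Original n = 8; n_eff = number of nonzero differences = 6.
Nonzero differences (with sign): +9, +9, -6, +2, +5, +8
Step 2: Count signs: positive = 5, negative = 1.
Step 3: Under H0: P(positive) = 0.5, so the number of positives S ~ Bin(6, 0.5).
Step 4: Two-sided exact p-value = sum of Bin(6,0.5) probabilities at or below the observed probability = 0.218750.
Step 5: alpha = 0.1. fail to reject H0.

n_eff = 6, pos = 5, neg = 1, p = 0.218750, fail to reject H0.


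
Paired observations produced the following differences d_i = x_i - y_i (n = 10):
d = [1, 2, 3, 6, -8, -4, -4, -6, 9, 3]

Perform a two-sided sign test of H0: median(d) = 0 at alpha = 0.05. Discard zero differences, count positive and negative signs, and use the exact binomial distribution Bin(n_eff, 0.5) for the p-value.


Step 1: Discard zero differences. Original n = 10; n_eff = number of nonzero differences = 10.
Nonzero differences (with sign): +1, +2, +3, +6, -8, -4, -4, -6, +9, +3
Step 2: Count signs: positive = 6, negative = 4.
Step 3: Under H0: P(positive) = 0.5, so the number of positives S ~ Bin(10, 0.5).
Step 4: Two-sided exact p-value = sum of Bin(10,0.5) probabilities at or below the observed probability = 0.753906.
Step 5: alpha = 0.05. fail to reject H0.

n_eff = 10, pos = 6, neg = 4, p = 0.753906, fail to reject H0.


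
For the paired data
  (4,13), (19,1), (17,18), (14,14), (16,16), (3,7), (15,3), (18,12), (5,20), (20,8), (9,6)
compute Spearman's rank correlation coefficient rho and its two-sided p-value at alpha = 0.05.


Step 1: Rank x and y separately (midranks; no ties here).
rank(x): 4->2, 19->10, 17->8, 14->5, 16->7, 3->1, 15->6, 18->9, 5->3, 20->11, 9->4
rank(y): 13->7, 1->1, 18->10, 14->8, 16->9, 7->4, 3->2, 12->6, 20->11, 8->5, 6->3
Step 2: d_i = R_x(i) - R_y(i); compute d_i^2.
  (2-7)^2=25, (10-1)^2=81, (8-10)^2=4, (5-8)^2=9, (7-9)^2=4, (1-4)^2=9, (6-2)^2=16, (9-6)^2=9, (3-11)^2=64, (11-5)^2=36, (4-3)^2=1
sum(d^2) = 258.
Step 3: rho = 1 - 6*258 / (11*(11^2 - 1)) = 1 - 1548/1320 = -0.172727.
Step 4: Under H0, t = rho * sqrt((n-2)/(1-rho^2)) = -0.5261 ~ t(9).
Step 5: Two-sided p-value from the t-distribution with 9 df = 0.611542.
Step 6: alpha = 0.05. fail to reject H0.

rho = -0.1727, p = 0.611542, fail to reject H0 at alpha = 0.05.


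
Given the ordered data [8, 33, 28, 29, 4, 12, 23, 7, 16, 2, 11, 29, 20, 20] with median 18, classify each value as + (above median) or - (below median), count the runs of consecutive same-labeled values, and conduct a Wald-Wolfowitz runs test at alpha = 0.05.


Step 1: Compute median = 18; label A = above, B = below.
Labels in order: BAAABBABBBBAAA  (n_A = 7, n_B = 7)
Step 2: Count runs R = 6.
Step 3: Under H0 (random ordering), E[R] = 2*n_A*n_B/(n_A+n_B) + 1 = 2*7*7/14 + 1 = 8.0000.
        Var[R] = 2*n_A*n_B*(2*n_A*n_B - n_A - n_B) / ((n_A+n_B)^2 * (n_A+n_B-1)) = 8232/2548 = 3.2308.
        SD[R] = 1.7974.
Step 4: Continuity-corrected z = (R + 0.5 - E[R]) / SD[R] = (6 + 0.5 - 8.0000) / 1.7974 = -0.8345.
Step 5: Two-sided p-value via normal approximation = 2*(1 - Phi(|z|)) = 0.403986.
Step 6: alpha = 0.05. fail to reject H0.

R = 6, z = -0.8345, p = 0.403986, fail to reject H0.


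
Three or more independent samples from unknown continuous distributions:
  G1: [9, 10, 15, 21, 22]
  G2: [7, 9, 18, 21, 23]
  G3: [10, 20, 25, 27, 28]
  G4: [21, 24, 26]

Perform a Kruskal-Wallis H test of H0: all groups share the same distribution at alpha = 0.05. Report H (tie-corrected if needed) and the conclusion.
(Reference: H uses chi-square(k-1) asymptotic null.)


Step 1: Combine all N = 18 observations and assign midranks.
sorted (value, group, rank): (7,G2,1), (9,G1,2.5), (9,G2,2.5), (10,G1,4.5), (10,G3,4.5), (15,G1,6), (18,G2,7), (20,G3,8), (21,G1,10), (21,G2,10), (21,G4,10), (22,G1,12), (23,G2,13), (24,G4,14), (25,G3,15), (26,G4,16), (27,G3,17), (28,G3,18)
Step 2: Sum ranks within each group.
R_1 = 35 (n_1 = 5)
R_2 = 33.5 (n_2 = 5)
R_3 = 62.5 (n_3 = 5)
R_4 = 40 (n_4 = 3)
Step 3: H = 12/(N(N+1)) * sum(R_i^2/n_i) - 3(N+1)
     = 12/(18*19) * (35^2/5 + 33.5^2/5 + 62.5^2/5 + 40^2/3) - 3*19
     = 0.035088 * 1784.03 - 57
     = 5.597661.
Step 4: Ties present; correction factor C = 1 - 36/(18^3 - 18) = 0.993808. Corrected H = 5.597661 / 0.993808 = 5.632537.
Step 5: Under H0, H ~ chi^2(3); p-value = 0.130923.
Step 6: alpha = 0.05. fail to reject H0.

H = 5.6325, df = 3, p = 0.130923, fail to reject H0.


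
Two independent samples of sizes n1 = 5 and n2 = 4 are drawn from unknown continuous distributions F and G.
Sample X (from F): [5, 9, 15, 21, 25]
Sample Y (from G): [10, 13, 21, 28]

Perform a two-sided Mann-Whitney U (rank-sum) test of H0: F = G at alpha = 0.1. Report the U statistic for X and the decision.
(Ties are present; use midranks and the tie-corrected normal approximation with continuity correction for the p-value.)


Step 1: Combine and sort all 9 observations; assign midranks.
sorted (value, group): (5,X), (9,X), (10,Y), (13,Y), (15,X), (21,X), (21,Y), (25,X), (28,Y)
ranks: 5->1, 9->2, 10->3, 13->4, 15->5, 21->6.5, 21->6.5, 25->8, 28->9
Step 2: Rank sum for X: R1 = 1 + 2 + 5 + 6.5 + 8 = 22.5.
Step 3: U_X = R1 - n1(n1+1)/2 = 22.5 - 5*6/2 = 22.5 - 15 = 7.5.
       U_Y = n1*n2 - U_X = 20 - 7.5 = 12.5.
Step 4: Ties are present, so use the tie-corrected normal approximation (with continuity correction) for the p-value.
Step 5: p-value = 0.622753; compare to alpha = 0.1. fail to reject H0.

U_X = 7.5, p = 0.622753, fail to reject H0 at alpha = 0.1.


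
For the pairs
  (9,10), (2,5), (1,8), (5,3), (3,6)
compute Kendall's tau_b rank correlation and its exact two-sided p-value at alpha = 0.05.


Step 1: Enumerate the 10 unordered pairs (i,j) with i<j and classify each by sign(x_j-x_i) * sign(y_j-y_i).
  (1,2):dx=-7,dy=-5->C; (1,3):dx=-8,dy=-2->C; (1,4):dx=-4,dy=-7->C; (1,5):dx=-6,dy=-4->C
  (2,3):dx=-1,dy=+3->D; (2,4):dx=+3,dy=-2->D; (2,5):dx=+1,dy=+1->C; (3,4):dx=+4,dy=-5->D
  (3,5):dx=+2,dy=-2->D; (4,5):dx=-2,dy=+3->D
Step 2: C = 5, D = 5, total pairs = 10.
Step 3: tau = (C - D)/(n(n-1)/2) = (5 - 5)/10 = 0.000000.
Step 4: Exact two-sided p-value (enumerate n! = 120 permutations of y under H0): p = 1.000000.
Step 5: alpha = 0.05. fail to reject H0.

tau_b = 0.0000 (C=5, D=5), p = 1.000000, fail to reject H0.


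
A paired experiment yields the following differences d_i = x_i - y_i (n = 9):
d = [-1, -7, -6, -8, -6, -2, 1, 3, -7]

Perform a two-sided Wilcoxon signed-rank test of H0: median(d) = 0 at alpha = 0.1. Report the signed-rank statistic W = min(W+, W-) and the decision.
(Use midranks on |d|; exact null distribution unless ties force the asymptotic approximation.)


Step 1: Drop any zero differences (none here) and take |d_i|.
|d| = [1, 7, 6, 8, 6, 2, 1, 3, 7]
Step 2: Midrank |d_i| (ties get averaged ranks).
ranks: |1|->1.5, |7|->7.5, |6|->5.5, |8|->9, |6|->5.5, |2|->3, |1|->1.5, |3|->4, |7|->7.5
Step 3: Attach original signs; sum ranks with positive sign and with negative sign.
W+ = 1.5 + 4 = 5.5
W- = 1.5 + 7.5 + 5.5 + 9 + 5.5 + 3 + 7.5 = 39.5
(Check: W+ + W- = 45 should equal n(n+1)/2 = 45.)
Step 4: Test statistic W = min(W+, W-) = 5.5.
Step 5: Ties in |d|, so use the tie-corrected normal approximation.
        E[W] = n(n+1)/4 = 9*10/4 = 22.5.
        Tie groups: |d|=1 (t=2), |d|=6 (t=2), |d|=7 (t=2); sum(t^3 - t) = 18.
        Var[W] = n(n+1)(2n+1)/24 - sum(t^3-t)/48 = 1710/24 - 18/48 = 70.875.
        z = (W - E[W]) / sqrt(Var[W]) = (5.5 - 22.5) / 8.4187 = -2.0193.
        Two-sided p = 2*Phi(z) = 0.043455.
Step 6: alpha = 0.1. reject H0.

W+ = 5.5, W- = 39.5, W = min = 5.5, p = 0.043455, reject H0.


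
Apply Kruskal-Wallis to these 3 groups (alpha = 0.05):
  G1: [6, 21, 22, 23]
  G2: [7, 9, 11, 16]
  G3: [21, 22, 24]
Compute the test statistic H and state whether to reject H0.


Step 1: Combine all N = 11 observations and assign midranks.
sorted (value, group, rank): (6,G1,1), (7,G2,2), (9,G2,3), (11,G2,4), (16,G2,5), (21,G1,6.5), (21,G3,6.5), (22,G1,8.5), (22,G3,8.5), (23,G1,10), (24,G3,11)
Step 2: Sum ranks within each group.
R_1 = 26 (n_1 = 4)
R_2 = 14 (n_2 = 4)
R_3 = 26 (n_3 = 3)
Step 3: H = 12/(N(N+1)) * sum(R_i^2/n_i) - 3(N+1)
     = 12/(11*12) * (26^2/4 + 14^2/4 + 26^2/3) - 3*12
     = 0.090909 * 443.333 - 36
     = 4.303030.
Step 4: Ties present; correction factor C = 1 - 12/(11^3 - 11) = 0.990909. Corrected H = 4.303030 / 0.990909 = 4.342508.
Step 5: Under H0, H ~ chi^2(2); p-value = 0.114035.
Step 6: alpha = 0.05. fail to reject H0.

H = 4.3425, df = 2, p = 0.114035, fail to reject H0.


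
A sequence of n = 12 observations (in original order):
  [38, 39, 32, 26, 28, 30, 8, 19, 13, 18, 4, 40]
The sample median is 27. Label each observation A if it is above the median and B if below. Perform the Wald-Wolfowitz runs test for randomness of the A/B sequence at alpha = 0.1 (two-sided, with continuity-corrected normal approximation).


Step 1: Compute median = 27; label A = above, B = below.
Labels in order: AAABAABBBBBA  (n_A = 6, n_B = 6)
Step 2: Count runs R = 5.
Step 3: Under H0 (random ordering), E[R] = 2*n_A*n_B/(n_A+n_B) + 1 = 2*6*6/12 + 1 = 7.0000.
        Var[R] = 2*n_A*n_B*(2*n_A*n_B - n_A - n_B) / ((n_A+n_B)^2 * (n_A+n_B-1)) = 4320/1584 = 2.7273.
        SD[R] = 1.6514.
Step 4: Continuity-corrected z = (R + 0.5 - E[R]) / SD[R] = (5 + 0.5 - 7.0000) / 1.6514 = -0.9083.
Step 5: Two-sided p-value via normal approximation = 2*(1 - Phi(|z|)) = 0.363722.
Step 6: alpha = 0.1. fail to reject H0.

R = 5, z = -0.9083, p = 0.363722, fail to reject H0.


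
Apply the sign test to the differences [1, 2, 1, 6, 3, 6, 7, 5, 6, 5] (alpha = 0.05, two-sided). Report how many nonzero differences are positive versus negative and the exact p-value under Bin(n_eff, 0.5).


Step 1: Discard zero differences. Original n = 10; n_eff = number of nonzero differences = 10.
Nonzero differences (with sign): +1, +2, +1, +6, +3, +6, +7, +5, +6, +5
Step 2: Count signs: positive = 10, negative = 0.
Step 3: Under H0: P(positive) = 0.5, so the number of positives S ~ Bin(10, 0.5).
Step 4: Two-sided exact p-value = sum of Bin(10,0.5) probabilities at or below the observed probability = 0.001953.
Step 5: alpha = 0.05. reject H0.

n_eff = 10, pos = 10, neg = 0, p = 0.001953, reject H0.


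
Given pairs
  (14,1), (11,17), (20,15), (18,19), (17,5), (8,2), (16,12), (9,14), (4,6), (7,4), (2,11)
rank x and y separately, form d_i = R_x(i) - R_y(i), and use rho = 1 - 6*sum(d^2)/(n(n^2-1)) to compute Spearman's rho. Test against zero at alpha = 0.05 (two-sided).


Step 1: Rank x and y separately (midranks; no ties here).
rank(x): 14->7, 11->6, 20->11, 18->10, 17->9, 8->4, 16->8, 9->5, 4->2, 7->3, 2->1
rank(y): 1->1, 17->10, 15->9, 19->11, 5->4, 2->2, 12->7, 14->8, 6->5, 4->3, 11->6
Step 2: d_i = R_x(i) - R_y(i); compute d_i^2.
  (7-1)^2=36, (6-10)^2=16, (11-9)^2=4, (10-11)^2=1, (9-4)^2=25, (4-2)^2=4, (8-7)^2=1, (5-8)^2=9, (2-5)^2=9, (3-3)^2=0, (1-6)^2=25
sum(d^2) = 130.
Step 3: rho = 1 - 6*130 / (11*(11^2 - 1)) = 1 - 780/1320 = 0.409091.
Step 4: Under H0, t = rho * sqrt((n-2)/(1-rho^2)) = 1.3450 ~ t(9).
Step 5: Two-sided p-value from the t-distribution with 9 df = 0.211545.
Step 6: alpha = 0.05. fail to reject H0.

rho = 0.4091, p = 0.211545, fail to reject H0 at alpha = 0.05.


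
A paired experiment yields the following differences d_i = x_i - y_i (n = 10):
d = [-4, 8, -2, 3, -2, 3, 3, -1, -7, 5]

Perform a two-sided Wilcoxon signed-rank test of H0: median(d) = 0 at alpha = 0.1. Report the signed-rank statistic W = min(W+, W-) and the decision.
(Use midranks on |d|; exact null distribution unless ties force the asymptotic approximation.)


Step 1: Drop any zero differences (none here) and take |d_i|.
|d| = [4, 8, 2, 3, 2, 3, 3, 1, 7, 5]
Step 2: Midrank |d_i| (ties get averaged ranks).
ranks: |4|->7, |8|->10, |2|->2.5, |3|->5, |2|->2.5, |3|->5, |3|->5, |1|->1, |7|->9, |5|->8
Step 3: Attach original signs; sum ranks with positive sign and with negative sign.
W+ = 10 + 5 + 5 + 5 + 8 = 33
W- = 7 + 2.5 + 2.5 + 1 + 9 = 22
(Check: W+ + W- = 55 should equal n(n+1)/2 = 55.)
Step 4: Test statistic W = min(W+, W-) = 22.
Step 5: Ties in |d|, so use the tie-corrected normal approximation.
        E[W] = n(n+1)/4 = 10*11/4 = 27.5.
        Tie groups: |d|=2 (t=2), |d|=3 (t=3); sum(t^3 - t) = 30.
        Var[W] = n(n+1)(2n+1)/24 - sum(t^3-t)/48 = 2310/24 - 30/48 = 95.625.
        z = (W - E[W]) / sqrt(Var[W]) = (22 - 27.5) / 9.7788 = -0.5624.
        Two-sided p = 2*Phi(z) = 0.573816.
Step 6: alpha = 0.1. fail to reject H0.

W+ = 33, W- = 22, W = min = 22, p = 0.573816, fail to reject H0.
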